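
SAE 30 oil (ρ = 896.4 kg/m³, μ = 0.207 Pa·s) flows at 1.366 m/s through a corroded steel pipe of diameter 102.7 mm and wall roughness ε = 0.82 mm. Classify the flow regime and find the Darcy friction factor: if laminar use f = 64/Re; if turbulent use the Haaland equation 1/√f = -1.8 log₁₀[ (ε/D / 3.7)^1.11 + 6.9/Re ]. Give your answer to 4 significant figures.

f ≈ 0.1053

Re = ρVD/μ = 896.4·1.366·0.1027/0.207 = 607.5.
Re < 2300 → laminar, so f = 64/Re = 0.1053 (roughness is irrelevant in laminar flow).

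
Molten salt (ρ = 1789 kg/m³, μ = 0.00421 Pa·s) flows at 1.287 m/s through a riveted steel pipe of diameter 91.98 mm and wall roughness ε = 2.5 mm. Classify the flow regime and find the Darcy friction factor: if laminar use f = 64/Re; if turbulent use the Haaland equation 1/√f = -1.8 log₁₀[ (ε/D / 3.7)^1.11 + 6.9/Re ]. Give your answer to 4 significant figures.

f ≈ 0.05565

Re = ρVD/μ = 1789·1.287·0.09198/0.00421 = 5.03e+04.
Re > 4000 → turbulent. ε/D = 0.0025/0.09198 = 0.0272; Haaland: 1/√f = -1.8 log₁₀[0.00428 + 0.000137] = 4.239, so f = 0.05565.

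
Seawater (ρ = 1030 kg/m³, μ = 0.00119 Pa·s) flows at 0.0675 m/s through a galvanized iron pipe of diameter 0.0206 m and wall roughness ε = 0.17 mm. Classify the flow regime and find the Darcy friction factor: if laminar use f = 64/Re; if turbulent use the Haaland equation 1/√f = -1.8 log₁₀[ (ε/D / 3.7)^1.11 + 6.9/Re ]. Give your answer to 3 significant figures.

Re = ρVD/μ = 1030·0.0675·0.0206/0.00119 = 1204.
Re < 2300 → laminar, so f = 64/Re = 0.05318 (roughness is irrelevant in laminar flow).

f ≈ 0.0532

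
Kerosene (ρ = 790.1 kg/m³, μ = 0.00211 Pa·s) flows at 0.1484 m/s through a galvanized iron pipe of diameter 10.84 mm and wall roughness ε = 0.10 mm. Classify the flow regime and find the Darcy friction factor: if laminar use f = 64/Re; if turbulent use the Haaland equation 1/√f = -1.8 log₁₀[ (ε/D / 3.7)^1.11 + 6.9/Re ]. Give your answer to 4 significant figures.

Re = ρVD/μ = 790.1·0.1484·0.01084/0.00211 = 602.4.
Re < 2300 → laminar, so f = 64/Re = 0.1062 (roughness is irrelevant in laminar flow).

f ≈ 0.1062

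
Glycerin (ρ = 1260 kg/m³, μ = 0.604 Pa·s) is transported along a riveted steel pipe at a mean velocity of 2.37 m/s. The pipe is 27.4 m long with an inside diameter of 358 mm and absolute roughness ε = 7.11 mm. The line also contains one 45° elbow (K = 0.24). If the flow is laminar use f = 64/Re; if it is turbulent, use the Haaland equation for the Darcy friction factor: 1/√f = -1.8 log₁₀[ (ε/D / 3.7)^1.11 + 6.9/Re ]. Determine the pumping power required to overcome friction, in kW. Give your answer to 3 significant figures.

Reynolds number Re = ρVD/μ = 1260 · 2.37 · 0.358 / 0.604 = 1770.
Re < 2300 → laminar flow, so f = 64/Re = 64/1770 = 0.03616 (the turbulent correlation is not needed).
Total minor-loss coefficient ΣK = 1·0.24 = 0.24.
ΔP = [f·L/D + ΣK]·(ρV²/2) = [0.03616·27.4/0.358 + 0.24]·(1260·2.37²/2) = [2.767 + 0.24]·3539 = 1.064e+04 Pa.
Q = V·A = 2.37·0.1007 = 0.2386 m³/s.
Pumping power P = QΔP = 0.2386·1.064e+04 = 2539 W = 2.54 kW.

P ≈ 2.54 kW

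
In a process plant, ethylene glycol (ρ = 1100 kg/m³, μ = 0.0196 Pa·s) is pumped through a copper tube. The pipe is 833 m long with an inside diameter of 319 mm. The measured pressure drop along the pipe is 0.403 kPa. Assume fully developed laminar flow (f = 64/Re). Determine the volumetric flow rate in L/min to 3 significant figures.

Q ≈ 376 L/min

For laminar flow, f = 64/Re with Re = ρVD/μ, so Darcy-Weisbach reduces to ΔP = 32μLV/D². Solving for V: V = ΔP·D²/(32μL) = 403·(0.319)²/(32·0.0196·833) = 0.07849 m/s.
Check: Re = ρVD/μ = 1100·0.07849·0.319/0.0196 = 1405 < 2300, so the laminar assumption holds.
Q = V·A = 0.07849·(π/4·0.319²) = 0.006273 m³/s = 376 L/min.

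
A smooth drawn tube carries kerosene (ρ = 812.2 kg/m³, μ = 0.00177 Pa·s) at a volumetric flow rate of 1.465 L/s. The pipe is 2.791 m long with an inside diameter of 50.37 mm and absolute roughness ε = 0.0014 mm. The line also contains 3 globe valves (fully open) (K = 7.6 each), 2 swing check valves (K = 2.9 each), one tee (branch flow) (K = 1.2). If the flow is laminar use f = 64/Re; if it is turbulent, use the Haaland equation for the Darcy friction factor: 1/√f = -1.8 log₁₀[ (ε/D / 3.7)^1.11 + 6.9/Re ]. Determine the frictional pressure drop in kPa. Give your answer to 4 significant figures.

ΔP ≈ 6.868 kPa

Q = 1.465 L/s = 1.465/1000 = 0.001465 m³/s.
Cross-sectional area A = πD²/4 = π(0.05037)²/4 = 0.001993 m²; mean velocity V = Q/A = 0.001465/0.001993 = 0.7352 m/s.
Reynolds number Re = ρVD/μ = 812.2 · 0.7352 · 0.05037 / 0.00177 = 1.699e+04.
Re > 4000 → turbulent. Relative roughness ε/D = 1.4e-06/0.05037 = 2.78e-05. Haaland: 1/√f = -1.8 log₁₀[(2.78e-05/3.7)^1.11 + 6.9/1.699e+04] = -1.8 log₁₀[2.05e-06 + 0.000406] = 6.101, so f = 0.02687.
Total minor-loss coefficient ΣK = 3·7.6 + 2·2.9 + 1·1.2 = 29.8.
ΔP = [f·L/D + ΣK]·(ρV²/2) = [0.02687·2.791/0.05037 + 29.8]·(812.2·0.7352²/2) = [1.489 + 29.8]·219.5 = 6868 Pa.
ΔP = 6868 Pa = 6.868 kPa.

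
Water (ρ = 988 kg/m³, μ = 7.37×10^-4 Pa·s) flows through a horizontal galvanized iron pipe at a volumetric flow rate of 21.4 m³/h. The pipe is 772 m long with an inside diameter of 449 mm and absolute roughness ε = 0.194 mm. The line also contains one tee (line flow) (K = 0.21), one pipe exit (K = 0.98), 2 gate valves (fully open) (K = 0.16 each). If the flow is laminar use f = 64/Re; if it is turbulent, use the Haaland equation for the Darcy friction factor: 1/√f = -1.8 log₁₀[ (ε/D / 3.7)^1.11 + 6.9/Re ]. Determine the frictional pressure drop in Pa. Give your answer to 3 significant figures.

ΔP ≈ 32.0 Pa

Q = 21.4 m³/h = 21.4/3600 = 0.005944 m³/s.
Cross-sectional area A = πD²/4 = π(0.449)²/4 = 0.1583 m²; mean velocity V = Q/A = 0.005944/0.1583 = 0.03754 m/s.
Reynolds number Re = ρVD/μ = 988 · 0.03754 · 0.449 / 0.000737 = 2.26e+04.
Re > 4000 → turbulent. Relative roughness ε/D = 0.000194/0.449 = 0.000432. Haaland: 1/√f = -1.8 log₁₀[(0.000432/3.7)^1.11 + 6.9/2.26e+04] = -1.8 log₁₀[4.31e-05 + 0.000305] = 6.224, so f = 0.02581.
Total minor-loss coefficient ΣK = 1·0.21 + 1·0.98 + 2·0.16 = 1.51.
ΔP = [f·L/D + ΣK]·(ρV²/2) = [0.02581·772/0.449 + 1.51]·(988·0.03754²/2) = [44.38 + 1.51]·0.6963 = 31.95 Pa.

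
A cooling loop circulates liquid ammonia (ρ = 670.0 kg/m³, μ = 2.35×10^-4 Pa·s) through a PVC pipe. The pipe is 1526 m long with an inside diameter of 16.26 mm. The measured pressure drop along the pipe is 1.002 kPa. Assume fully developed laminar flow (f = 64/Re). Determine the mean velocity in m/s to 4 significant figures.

For laminar flow, f = 64/Re with Re = ρVD/μ, so Darcy-Weisbach reduces to ΔP = 32μLV/D². Solving for V: V = ΔP·D²/(32μL) = 1002·(0.01626)²/(32·0.000235·1526) = 0.02309 m/s.
Check: Re = ρVD/μ = 670·0.02309·0.01626/0.000235 = 1070 < 2300, so the laminar assumption holds.

V ≈ 0.02309 m/s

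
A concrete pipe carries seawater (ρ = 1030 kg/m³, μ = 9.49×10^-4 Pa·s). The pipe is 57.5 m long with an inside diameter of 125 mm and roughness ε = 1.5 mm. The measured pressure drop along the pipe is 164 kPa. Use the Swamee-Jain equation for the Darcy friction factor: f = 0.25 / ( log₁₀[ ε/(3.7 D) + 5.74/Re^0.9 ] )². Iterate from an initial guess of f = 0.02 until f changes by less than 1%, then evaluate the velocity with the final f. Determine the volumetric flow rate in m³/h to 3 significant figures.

Rearranging Darcy-Weisbach: V = √(2·ΔP·D/(f·L·ρ)). With ε/D = 0.0015/0.125 = 0.012, iterate starting from f = 0.02:
  f = 0.02 → V = √(2·1.64e+05·0.125/(0.02·57.5·1030)) = 5.883 m/s; Re = ρVD/μ = 7.982e+05; f → 0.04047
  f = 0.04047 → V = 4.136 m/s; Re = 5.611e+05; f → 0.04052
Converged (Δf/f < 1%). With the final f = 0.04052: V = √(2·1.64e+05·0.125/(0.04052·57.5·1030)) = 4.133 m/s.
Q = V·A = 4.133·(π/4·0.125²) = 0.05072 m³/s = 183 m³/h.

Q ≈ 183 m³/h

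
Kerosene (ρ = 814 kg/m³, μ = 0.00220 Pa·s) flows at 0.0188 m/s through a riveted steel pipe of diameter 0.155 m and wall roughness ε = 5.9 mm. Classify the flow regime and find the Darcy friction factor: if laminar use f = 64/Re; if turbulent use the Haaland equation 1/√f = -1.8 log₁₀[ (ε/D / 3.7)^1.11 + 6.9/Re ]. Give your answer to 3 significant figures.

Re = ρVD/μ = 814·0.0188·0.155/0.0022 = 1078.
Re < 2300 → laminar, so f = 64/Re = 0.05936 (roughness is irrelevant in laminar flow).

f ≈ 0.0594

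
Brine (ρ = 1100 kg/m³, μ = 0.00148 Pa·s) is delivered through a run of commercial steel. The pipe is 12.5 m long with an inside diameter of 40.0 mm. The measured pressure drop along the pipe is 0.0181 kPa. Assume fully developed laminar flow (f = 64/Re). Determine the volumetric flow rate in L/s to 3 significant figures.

For laminar flow, f = 64/Re with Re = ρVD/μ, so Darcy-Weisbach reduces to ΔP = 32μLV/D². Solving for V: V = ΔP·D²/(32μL) = 18.1·(0.04)²/(32·0.00148·12.5) = 0.04892 m/s.
Check: Re = ρVD/μ = 1100·0.04892·0.04/0.00148 = 1454 < 2300, so the laminar assumption holds.
Q = V·A = 0.04892·(π/4·0.04²) = 6.147e-05 m³/s = 0.0615 L/s.

Q ≈ 0.0615 L/s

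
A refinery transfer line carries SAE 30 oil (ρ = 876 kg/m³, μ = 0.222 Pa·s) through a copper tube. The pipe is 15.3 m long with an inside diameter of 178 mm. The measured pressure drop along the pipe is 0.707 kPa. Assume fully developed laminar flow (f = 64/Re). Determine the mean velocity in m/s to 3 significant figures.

For laminar flow, f = 64/Re with Re = ρVD/μ, so Darcy-Weisbach reduces to ΔP = 32μLV/D². Solving for V: V = ΔP·D²/(32μL) = 707·(0.178)²/(32·0.222·15.3) = 0.2061 m/s.
Check: Re = ρVD/μ = 876·0.2061·0.178/0.222 = 144.8 < 2300, so the laminar assumption holds.

V ≈ 0.206 m/s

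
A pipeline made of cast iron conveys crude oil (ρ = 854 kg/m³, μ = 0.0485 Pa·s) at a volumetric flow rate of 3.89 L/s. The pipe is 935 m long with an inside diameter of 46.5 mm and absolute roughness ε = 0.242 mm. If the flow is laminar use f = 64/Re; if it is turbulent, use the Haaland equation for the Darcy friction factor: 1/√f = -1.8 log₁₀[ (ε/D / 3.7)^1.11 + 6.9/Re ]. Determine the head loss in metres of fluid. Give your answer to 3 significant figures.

h_f ≈ 183 m

Q = 3.89 L/s = 3.89/1000 = 0.00389 m³/s.
Cross-sectional area A = πD²/4 = π(0.0465)²/4 = 0.001698 m²; mean velocity V = Q/A = 0.00389/0.001698 = 2.291 m/s.
Reynolds number Re = ρVD/μ = 854 · 2.291 · 0.0465 / 0.0485 = 1876.
Re < 2300 → laminar flow, so f = 64/Re = 64/1876 = 0.03412 (the turbulent correlation is not needed).
Darcy-Weisbach: ΔP = f(L/D)(ρV²/2) = 0.03412·(935/0.0465)·(854·2.291²/2) = 0.03412·2.011e+04·2240 = 1.537e+06 Pa.
Head loss h_f = ΔP/(ρg) = 1.537e+06/(854·9.81) = 183 m.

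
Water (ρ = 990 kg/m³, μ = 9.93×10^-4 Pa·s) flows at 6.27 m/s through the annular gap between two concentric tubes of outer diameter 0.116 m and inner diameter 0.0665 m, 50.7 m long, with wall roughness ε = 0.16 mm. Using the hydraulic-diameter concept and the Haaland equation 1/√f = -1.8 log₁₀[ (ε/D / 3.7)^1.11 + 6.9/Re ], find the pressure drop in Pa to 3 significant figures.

Hydraulic diameter D_h = 4A/P = D_o - D_i = 0.116 - 0.0665 = 0.0495 m.
Re = ρVD_h/μ = 990·6.27·0.0495/0.000993 = 3.094e+05.
ε/D_h = 0.00016/0.0495 = 0.00323; Haaland gives 1/√f = -1.8 log₁₀[0.000403+2.23e-05] = 6.069, so f = 0.02715.
ΔP = f(L/D_h)(ρV²/2) = 0.02715·50.7/0.0495·1.946e+04 = 5.411e+05 Pa.

ΔP ≈ 541000 Pa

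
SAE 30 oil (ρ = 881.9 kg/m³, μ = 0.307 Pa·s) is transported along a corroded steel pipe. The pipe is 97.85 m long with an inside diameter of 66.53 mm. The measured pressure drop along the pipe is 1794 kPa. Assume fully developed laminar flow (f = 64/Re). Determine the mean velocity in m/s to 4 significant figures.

V ≈ 8.261 m/s

For laminar flow, f = 64/Re with Re = ρVD/μ, so Darcy-Weisbach reduces to ΔP = 32μLV/D². Solving for V: V = ΔP·D²/(32μL) = 1.794e+06·(0.06653)²/(32·0.307·97.85) = 8.261 m/s.
Check: Re = ρVD/μ = 881.9·8.261·0.06653/0.307 = 1579 < 2300, so the laminar assumption holds.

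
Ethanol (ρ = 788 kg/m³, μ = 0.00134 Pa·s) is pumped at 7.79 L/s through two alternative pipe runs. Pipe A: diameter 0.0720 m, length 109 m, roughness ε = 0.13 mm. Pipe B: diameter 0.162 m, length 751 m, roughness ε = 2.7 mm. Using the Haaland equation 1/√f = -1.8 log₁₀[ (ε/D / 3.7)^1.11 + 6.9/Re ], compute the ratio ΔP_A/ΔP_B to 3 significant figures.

Pipe A: V = Q/A = 0.00779/0.004072 = 1.913 m/s; Re = 8.101e+04; ε/D = 0.00181; Haaland → f = 0.02479; ΔP_A = f(L/D)(ρV²/2) = 5.413e+04 Pa.
Pipe B: V = Q/A = 0.00779/0.02061 = 0.3779 m/s; Re = 3.6e+04; ε/D = 0.0167; Haaland → f = 0.04665; ΔP_B = f(L/D)(ρV²/2) = 1.217e+04 Pa.
ΔP_A/ΔP_B = 5.413e+04/1.217e+04 = 4.45.

ΔP_A/ΔP_B ≈ 4.45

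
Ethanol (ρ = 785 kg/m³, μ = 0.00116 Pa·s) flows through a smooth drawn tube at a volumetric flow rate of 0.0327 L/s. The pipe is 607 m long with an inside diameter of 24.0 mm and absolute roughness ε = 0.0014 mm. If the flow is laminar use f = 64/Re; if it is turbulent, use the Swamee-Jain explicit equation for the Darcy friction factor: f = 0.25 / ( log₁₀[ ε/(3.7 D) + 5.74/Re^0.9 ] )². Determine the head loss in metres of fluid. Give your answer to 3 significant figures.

h_f ≈ 0.367 m

Q = 0.0327 L/s = 0.0327/1000 = 3.27e-05 m³/s.
Cross-sectional area A = πD²/4 = π(0.024)²/4 = 0.0004524 m²; mean velocity V = Q/A = 3.27e-05/0.0004524 = 0.07228 m/s.
Reynolds number Re = ρVD/μ = 785 · 0.07228 · 0.024 / 0.00116 = 1174.
Re < 2300 → laminar flow, so f = 64/Re = 64/1174 = 0.05452 (the turbulent correlation is not needed).
Darcy-Weisbach: ΔP = f(L/D)(ρV²/2) = 0.05452·(607/0.024)·(785·0.07228²/2) = 0.05452·2.529e+04·2.051 = 2828 Pa.
Head loss h_f = ΔP/(ρg) = 2828/(785·9.81) = 0.367 m.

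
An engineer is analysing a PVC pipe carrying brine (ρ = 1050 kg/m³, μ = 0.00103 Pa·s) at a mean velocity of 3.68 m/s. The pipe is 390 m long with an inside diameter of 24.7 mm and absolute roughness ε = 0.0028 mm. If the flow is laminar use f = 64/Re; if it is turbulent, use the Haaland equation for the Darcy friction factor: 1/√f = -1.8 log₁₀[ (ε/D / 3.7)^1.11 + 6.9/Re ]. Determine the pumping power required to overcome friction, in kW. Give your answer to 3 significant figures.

Reynolds number Re = ρVD/μ = 1050 · 3.68 · 0.0247 / 0.00103 = 9.266e+04.
Re > 4000 → turbulent. Relative roughness ε/D = 2.8e-06/0.0247 = 0.000113. Haaland: 1/√f = -1.8 log₁₀[(0.000113/3.7)^1.11 + 6.9/9.266e+04] = -1.8 log₁₀[9.77e-06 + 7.45e-05] = 7.334, so f = 0.01859.
Darcy-Weisbach: ΔP = f(L/D)(ρV²/2) = 0.01859·(390/0.0247)·(1050·3.68²/2) = 0.01859·1.579e+04·7110 = 2.087e+06 Pa.
Q = V·A = 3.68·0.0004792 = 0.001763 m³/s.
Pumping power P = QΔP = 0.001763·2.087e+06 = 3680 W = 3.68 kW.

P ≈ 3.68 kW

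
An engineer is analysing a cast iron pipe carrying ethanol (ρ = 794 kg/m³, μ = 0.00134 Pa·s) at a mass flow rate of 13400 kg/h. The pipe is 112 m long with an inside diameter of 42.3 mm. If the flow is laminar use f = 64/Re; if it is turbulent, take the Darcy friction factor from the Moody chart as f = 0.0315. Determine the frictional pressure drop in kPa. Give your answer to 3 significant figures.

ΔP ≈ 368 kPa

ṁ = 13400 kg/h = 13400/3600 = 3.722 kg/s.
A = πD²/4 = π(0.0423)²/4 = 0.001405 m²; mean velocity V = ṁ/(ρA) = 3.722/(794 · 0.001405) = 3.336 m/s.
Reynolds number Re = ρVD/μ = 794 · 3.336 · 0.0423 / 0.00134 = 8.361e+04.
Re > 4000 → turbulent; use the Moody-chart value f = 0.0315.
Darcy-Weisbach: ΔP = f(L/D)(ρV²/2) = 0.0315·(112/0.0423)·(794·3.336²/2) = 0.0315·2648·4418 = 3.685e+05 Pa.
ΔP = 3.685e+05 Pa = 368 kPa.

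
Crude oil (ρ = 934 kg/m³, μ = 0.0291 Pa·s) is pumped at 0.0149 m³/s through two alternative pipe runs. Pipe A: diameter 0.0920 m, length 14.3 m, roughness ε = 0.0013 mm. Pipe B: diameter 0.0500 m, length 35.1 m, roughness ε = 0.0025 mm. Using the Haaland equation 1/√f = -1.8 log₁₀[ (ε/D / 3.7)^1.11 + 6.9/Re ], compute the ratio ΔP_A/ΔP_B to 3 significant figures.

Pipe A: V = Q/A = 0.0149/0.006648 = 2.241 m/s; Re = 6619; ε/D = 1.41e-05; Haaland → f = 0.03472; ΔP_A = f(L/D)(ρV²/2) = 1.266e+04 Pa.
Pipe B: V = Q/A = 0.0149/0.001963 = 7.589 m/s; Re = 1.218e+04; ε/D = 5e-05; Haaland → f = 0.02933; ΔP_B = f(L/D)(ρV²/2) = 5.538e+05 Pa.
ΔP_A/ΔP_B = 1.266e+04/5.538e+05 = 0.0229.

ΔP_A/ΔP_B ≈ 0.0229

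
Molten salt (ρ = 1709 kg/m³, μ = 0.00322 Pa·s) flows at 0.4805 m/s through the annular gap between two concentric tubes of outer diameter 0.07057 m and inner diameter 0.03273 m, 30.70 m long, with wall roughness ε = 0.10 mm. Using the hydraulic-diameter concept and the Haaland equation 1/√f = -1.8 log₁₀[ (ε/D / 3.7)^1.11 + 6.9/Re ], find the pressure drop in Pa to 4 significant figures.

Hydraulic diameter D_h = 4A/P = D_o - D_i = 0.07057 - 0.03273 = 0.03784 m.
Re = ρVD_h/μ = 1709·0.4805·0.03784/0.00322 = 9650.
ε/D_h = 0.0001/0.03784 = 0.00264; Haaland gives 1/√f = -1.8 log₁₀[0.000322+0.000715] = 5.372, so f = 0.03466.
ΔP = f(L/D_h)(ρV²/2) = 0.03466·30.7/0.03784·197.3 = 5547 Pa.

ΔP ≈ 5547 Pa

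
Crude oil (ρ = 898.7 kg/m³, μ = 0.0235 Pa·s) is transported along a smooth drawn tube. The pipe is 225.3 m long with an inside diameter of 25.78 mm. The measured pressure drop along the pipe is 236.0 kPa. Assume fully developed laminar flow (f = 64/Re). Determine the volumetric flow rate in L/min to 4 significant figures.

Q ≈ 28.99 L/min

For laminar flow, f = 64/Re with Re = ρVD/μ, so Darcy-Weisbach reduces to ΔP = 32μLV/D². Solving for V: V = ΔP·D²/(32μL) = 2.36e+05·(0.02578)²/(32·0.0235·225.3) = 0.9258 m/s.
Check: Re = ρVD/μ = 898.7·0.9258·0.02578/0.0235 = 912.7 < 2300, so the laminar assumption holds.
Q = V·A = 0.9258·(π/4·0.02578²) = 0.0004832 m³/s = 28.99 L/min.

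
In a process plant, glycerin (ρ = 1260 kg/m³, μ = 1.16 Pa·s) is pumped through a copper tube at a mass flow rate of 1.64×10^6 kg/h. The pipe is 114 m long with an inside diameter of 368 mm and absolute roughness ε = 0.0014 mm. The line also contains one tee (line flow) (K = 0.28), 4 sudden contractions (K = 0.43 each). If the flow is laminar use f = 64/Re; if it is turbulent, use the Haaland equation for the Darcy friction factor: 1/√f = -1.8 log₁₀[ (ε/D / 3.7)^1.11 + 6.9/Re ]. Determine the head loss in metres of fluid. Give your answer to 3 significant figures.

h_f ≈ 9.77 m

ṁ = 1.64×10^6 kg/h = 1.64×10^6/3600 = 455.6 kg/s.
A = πD²/4 = π(0.368)²/4 = 0.1064 m²; mean velocity V = ṁ/(ρA) = 455.6/(1260 · 0.1064) = 3.399 m/s.
Reynolds number Re = ρVD/μ = 1260 · 3.399 · 0.368 / 1.16 = 1359.
Re < 2300 → laminar flow, so f = 64/Re = 64/1359 = 0.0471 (the turbulent correlation is not needed).
Total minor-loss coefficient ΣK = 1·0.28 + 4·0.43 = 2.
ΔP = [f·L/D + ΣK]·(ρV²/2) = [0.0471·114/0.368 + 2]·(1260·3.399²/2) = [14.59 + 2]·7280 = 1.208e+05 Pa.
Head loss h_f = ΔP/(ρg) = 1.208e+05/(1260·9.81) = 9.77 m.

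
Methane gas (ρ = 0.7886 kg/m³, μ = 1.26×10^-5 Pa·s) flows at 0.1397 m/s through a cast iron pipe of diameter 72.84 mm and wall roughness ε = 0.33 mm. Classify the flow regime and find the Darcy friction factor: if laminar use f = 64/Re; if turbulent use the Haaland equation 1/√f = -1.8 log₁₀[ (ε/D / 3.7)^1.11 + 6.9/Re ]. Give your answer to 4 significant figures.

Re = ρVD/μ = 0.7886·0.1397·0.07284/1.26e-05 = 636.9.
Re < 2300 → laminar, so f = 64/Re = 0.1005 (roughness is irrelevant in laminar flow).

f ≈ 0.1005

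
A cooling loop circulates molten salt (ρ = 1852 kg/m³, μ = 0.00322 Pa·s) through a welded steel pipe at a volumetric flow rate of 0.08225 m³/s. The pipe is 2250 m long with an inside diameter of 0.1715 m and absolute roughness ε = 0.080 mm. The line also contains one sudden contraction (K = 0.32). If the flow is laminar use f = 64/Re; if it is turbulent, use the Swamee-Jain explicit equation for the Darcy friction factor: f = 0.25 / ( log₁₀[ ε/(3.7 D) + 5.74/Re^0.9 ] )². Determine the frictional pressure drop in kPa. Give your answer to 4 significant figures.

Cross-sectional area A = πD²/4 = π(0.1715)²/4 = 0.0231 m²; mean velocity V = Q/A = 0.08225/0.0231 = 3.561 m/s.
Reynolds number Re = ρVD/μ = 1852 · 3.561 · 0.1715 / 0.00322 = 3.512e+05.
Re > 4000 → turbulent. Relative roughness ε/D = 8e-05/0.1715 = 0.000466. Swamee-Jain: f = 0.25/(log₁₀[0.000466/3.7 + 5.74/3.512e+05^0.9])² = 0.25/(log₁₀[0.000126 + 5.86e-05])² = 0.25/(-3.734)² = 0.01793.
Total minor-loss coefficient ΣK = 1·0.32 = 0.32.
ΔP = [f·L/D + ΣK]·(ρV²/2) = [0.01793·2250/0.1715 + 0.32]·(1852·3.561²/2) = [235.3 + 0.32]·1.174e+04 = 2.766e+06 Pa.
ΔP = 2.766e+06 Pa = 2766 kPa.

ΔP ≈ 2766 kPa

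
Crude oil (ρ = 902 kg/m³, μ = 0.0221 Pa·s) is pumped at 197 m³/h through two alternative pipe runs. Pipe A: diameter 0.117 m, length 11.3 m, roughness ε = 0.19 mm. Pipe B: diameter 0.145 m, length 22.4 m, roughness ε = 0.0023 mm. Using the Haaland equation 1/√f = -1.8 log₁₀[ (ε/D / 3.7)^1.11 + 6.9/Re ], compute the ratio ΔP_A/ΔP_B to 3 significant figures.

Pipe A: V = Q/A = 0.05472/0.01075 = 5.09 m/s; Re = 2.431e+04; ε/D = 0.00162; Haaland → f = 0.02789; ΔP_A = f(L/D)(ρV²/2) = 3.147e+04 Pa.
Pipe B: V = Q/A = 0.05472/0.01651 = 3.314 m/s; Re = 1.961e+04; ε/D = 1.59e-05; Haaland → f = 0.0259; ΔP_B = f(L/D)(ρV²/2) = 1.981e+04 Pa.
ΔP_A/ΔP_B = 3.147e+04/1.981e+04 = 1.59.

ΔP_A/ΔP_B ≈ 1.59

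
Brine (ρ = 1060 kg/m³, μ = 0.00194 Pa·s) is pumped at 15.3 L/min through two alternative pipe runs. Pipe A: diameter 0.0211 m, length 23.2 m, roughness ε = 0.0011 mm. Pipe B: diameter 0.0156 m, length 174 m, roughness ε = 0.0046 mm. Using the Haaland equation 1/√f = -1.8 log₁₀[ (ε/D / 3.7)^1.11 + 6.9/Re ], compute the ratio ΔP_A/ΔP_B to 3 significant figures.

Pipe A: V = Q/A = 0.000255/0.0003497 = 0.7293 m/s; Re = 8408; ε/D = 5.21e-05; Haaland → f = 0.03246; ΔP_A = f(L/D)(ρV²/2) = 1.006e+04 Pa.
Pipe B: V = Q/A = 0.000255/0.0001911 = 1.334 m/s; Re = 1.137e+04; ε/D = 0.000295; Haaland → f = 0.03019; ΔP_B = f(L/D)(ρV²/2) = 3.177e+05 Pa.
ΔP_A/ΔP_B = 1.006e+04/3.177e+05 = 0.0317.

ΔP_A/ΔP_B ≈ 0.0317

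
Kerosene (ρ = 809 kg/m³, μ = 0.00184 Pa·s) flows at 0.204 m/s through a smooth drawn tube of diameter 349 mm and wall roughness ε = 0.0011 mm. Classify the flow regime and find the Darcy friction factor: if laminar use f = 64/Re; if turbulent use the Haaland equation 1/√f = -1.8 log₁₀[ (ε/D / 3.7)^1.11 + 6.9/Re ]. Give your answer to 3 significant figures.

f ≈ 0.0231

Re = ρVD/μ = 809·0.204·0.349/0.00184 = 3.13e+04.
Re > 4000 → turbulent. ε/D = 1.1e-06/0.349 = 3.15e-06; Haaland: 1/√f = -1.8 log₁₀[1.83e-07 + 0.00022] = 6.581, so f = 0.02309.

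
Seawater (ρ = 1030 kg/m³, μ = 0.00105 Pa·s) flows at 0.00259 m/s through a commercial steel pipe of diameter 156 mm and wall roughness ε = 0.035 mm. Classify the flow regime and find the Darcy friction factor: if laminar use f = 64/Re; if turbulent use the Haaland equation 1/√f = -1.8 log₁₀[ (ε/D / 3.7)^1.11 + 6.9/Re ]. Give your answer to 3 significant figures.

f ≈ 0.161

Re = ρVD/μ = 1030·0.00259·0.156/0.00105 = 396.3.
Re < 2300 → laminar, so f = 64/Re = 0.1615 (roughness is irrelevant in laminar flow).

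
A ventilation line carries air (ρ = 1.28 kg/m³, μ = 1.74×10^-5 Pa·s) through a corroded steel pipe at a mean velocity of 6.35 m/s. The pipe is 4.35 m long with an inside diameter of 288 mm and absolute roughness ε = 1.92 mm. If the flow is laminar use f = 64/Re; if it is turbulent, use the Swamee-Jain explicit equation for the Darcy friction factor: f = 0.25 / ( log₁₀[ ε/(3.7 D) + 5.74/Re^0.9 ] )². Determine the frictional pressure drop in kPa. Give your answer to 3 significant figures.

ΔP ≈ 0.0132 kPa

Reynolds number Re = ρVD/μ = 1.28 · 6.35 · 0.288 / 1.74e-05 = 1.345e+05.
Re > 4000 → turbulent. Relative roughness ε/D = 0.00192/0.288 = 0.00667. Swamee-Jain: f = 0.25/(log₁₀[0.00667/3.7 + 5.74/1.345e+05^0.9])² = 0.25/(log₁₀[0.0018 + 0.000139])² = 0.25/(-2.712)² = 0.03399.
Darcy-Weisbach: ΔP = f(L/D)(ρV²/2) = 0.03399·(4.35/0.288)·(1.28·6.35²/2) = 0.03399·15.1·25.81 = 13.25 Pa.
ΔP = 13.25 Pa = 0.0132 kPa.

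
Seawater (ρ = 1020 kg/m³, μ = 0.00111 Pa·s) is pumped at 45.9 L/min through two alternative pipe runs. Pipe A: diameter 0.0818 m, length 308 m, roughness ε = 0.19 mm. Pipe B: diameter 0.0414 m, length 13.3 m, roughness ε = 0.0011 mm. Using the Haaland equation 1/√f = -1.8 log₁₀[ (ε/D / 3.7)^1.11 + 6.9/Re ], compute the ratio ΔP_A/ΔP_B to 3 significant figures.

ΔP_A/ΔP_B ≈ 1.01

Pipe A: V = Q/A = 0.000765/0.005255 = 0.1456 m/s; Re = 1.094e+04; ε/D = 0.00232; Haaland → f = 0.03337; ΔP_A = f(L/D)(ρV²/2) = 1358 Pa.
Pipe B: V = Q/A = 0.000765/0.001346 = 0.5683 m/s; Re = 2.162e+04; ε/D = 2.66e-05; Haaland → f = 0.02529; ΔP_B = f(L/D)(ρV²/2) = 1338 Pa.
ΔP_A/ΔP_B = 1358/1338 = 1.01.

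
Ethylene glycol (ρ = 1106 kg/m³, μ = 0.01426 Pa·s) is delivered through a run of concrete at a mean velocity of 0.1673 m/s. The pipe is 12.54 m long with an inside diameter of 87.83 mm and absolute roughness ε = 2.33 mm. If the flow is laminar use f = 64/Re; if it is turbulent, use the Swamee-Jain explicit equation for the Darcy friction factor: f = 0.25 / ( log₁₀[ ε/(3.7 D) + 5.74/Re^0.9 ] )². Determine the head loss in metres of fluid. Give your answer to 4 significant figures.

h_f ≈ 0.01144 m

Reynolds number Re = ρVD/μ = 1106 · 0.1673 · 0.08783 / 0.0143 = 1140.
Re < 2300 → laminar flow, so f = 64/Re = 64/1140 = 0.05616 (the turbulent correlation is not needed).
Darcy-Weisbach: ΔP = f(L/D)(ρV²/2) = 0.05616·(12.54/0.08783)·(1106·0.1673²/2) = 0.05616·142.8·15.48 = 124.1 Pa.
Head loss h_f = ΔP/(ρg) = 124.1/(1106·9.81) = 0.01144 m.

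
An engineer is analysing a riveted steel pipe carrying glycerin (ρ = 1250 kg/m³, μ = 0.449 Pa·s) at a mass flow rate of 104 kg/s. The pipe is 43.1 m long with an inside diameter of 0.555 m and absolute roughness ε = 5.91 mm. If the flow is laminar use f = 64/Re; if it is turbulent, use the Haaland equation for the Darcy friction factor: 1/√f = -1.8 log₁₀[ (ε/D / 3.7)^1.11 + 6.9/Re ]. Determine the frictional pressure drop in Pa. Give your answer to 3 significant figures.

ΔP ≈ 691 Pa

A = πD²/4 = π(0.555)²/4 = 0.2419 m²; mean velocity V = ṁ/(ρA) = 104/(1250 · 0.2419) = 0.3439 m/s.
Reynolds number Re = ρVD/μ = 1250 · 0.3439 · 0.555 / 0.449 = 531.4.
Re < 2300 → laminar flow, so f = 64/Re = 64/531.4 = 0.1204 (the turbulent correlation is not needed).
Darcy-Weisbach: ΔP = f(L/D)(ρV²/2) = 0.1204·(43.1/0.555)·(1250·0.3439²/2) = 0.1204·77.66·73.92 = 691.4 Pa.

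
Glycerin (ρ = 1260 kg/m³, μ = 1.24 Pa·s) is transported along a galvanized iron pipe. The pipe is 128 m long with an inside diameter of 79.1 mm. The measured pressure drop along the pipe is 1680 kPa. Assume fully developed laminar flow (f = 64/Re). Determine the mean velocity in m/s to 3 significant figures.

For laminar flow, f = 64/Re with Re = ρVD/μ, so Darcy-Weisbach reduces to ΔP = 32μLV/D². Solving for V: V = ΔP·D²/(32μL) = 1.68e+06·(0.0791)²/(32·1.24·128) = 2.07 m/s.
Check: Re = ρVD/μ = 1260·2.07·0.0791/1.24 = 166.3 < 2300, so the laminar assumption holds.

V ≈ 2.07 m/s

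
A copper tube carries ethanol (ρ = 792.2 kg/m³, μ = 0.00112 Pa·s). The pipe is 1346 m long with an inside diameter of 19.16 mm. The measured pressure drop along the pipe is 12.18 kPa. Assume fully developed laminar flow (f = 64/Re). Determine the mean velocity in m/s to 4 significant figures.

V ≈ 0.09269 m/s

For laminar flow, f = 64/Re with Re = ρVD/μ, so Darcy-Weisbach reduces to ΔP = 32μLV/D². Solving for V: V = ΔP·D²/(32μL) = 1.218e+04·(0.01916)²/(32·0.00112·1346) = 0.09269 m/s.
Check: Re = ρVD/μ = 792.2·0.09269·0.01916/0.00112 = 1256 < 2300, so the laminar assumption holds.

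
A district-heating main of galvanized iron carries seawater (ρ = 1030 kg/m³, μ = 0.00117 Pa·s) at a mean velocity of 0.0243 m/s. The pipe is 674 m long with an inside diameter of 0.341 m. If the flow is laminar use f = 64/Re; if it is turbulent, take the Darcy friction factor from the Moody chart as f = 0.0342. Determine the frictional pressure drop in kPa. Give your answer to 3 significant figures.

Reynolds number Re = ρVD/μ = 1030 · 0.0243 · 0.341 / 0.00117 = 7295.
Re > 4000 → turbulent; use the Moody-chart value f = 0.0342.
Darcy-Weisbach: ΔP = f(L/D)(ρV²/2) = 0.0342·(674/0.341)·(1030·0.0243²/2) = 0.0342·1977·0.3041 = 20.56 Pa.
ΔP = 20.56 Pa = 0.0206 kPa.

ΔP ≈ 0.0206 kPa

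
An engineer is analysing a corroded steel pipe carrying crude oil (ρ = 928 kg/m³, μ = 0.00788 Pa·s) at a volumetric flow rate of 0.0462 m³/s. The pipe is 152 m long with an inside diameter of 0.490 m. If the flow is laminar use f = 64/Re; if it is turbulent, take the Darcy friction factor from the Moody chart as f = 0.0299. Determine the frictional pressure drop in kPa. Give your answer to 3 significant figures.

ΔP ≈ 0.258 kPa

Cross-sectional area A = πD²/4 = π(0.49)²/4 = 0.1886 m²; mean velocity V = Q/A = 0.0462/0.1886 = 0.245 m/s.
Reynolds number Re = ρVD/μ = 928 · 0.245 · 0.49 / 0.00788 = 1.414e+04.
Re > 4000 → turbulent; use the Moody-chart value f = 0.0299.
Darcy-Weisbach: ΔP = f(L/D)(ρV²/2) = 0.0299·(152/0.49)·(928·0.245²/2) = 0.0299·310.2·27.85 = 258.3 Pa.
ΔP = 258.3 Pa = 0.258 kPa.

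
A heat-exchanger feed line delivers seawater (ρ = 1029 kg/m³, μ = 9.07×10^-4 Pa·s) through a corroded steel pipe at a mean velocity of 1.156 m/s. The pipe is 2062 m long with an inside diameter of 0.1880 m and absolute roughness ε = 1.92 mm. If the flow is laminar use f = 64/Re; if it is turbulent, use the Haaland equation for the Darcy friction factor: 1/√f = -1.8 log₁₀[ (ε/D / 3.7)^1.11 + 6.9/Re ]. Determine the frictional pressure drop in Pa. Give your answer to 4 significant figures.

Reynolds number Re = ρVD/μ = 1029 · 1.156 · 0.188 / 0.000907 = 2.466e+05.
Re > 4000 → turbulent. Relative roughness ε/D = 0.00192/0.188 = 0.0102. Haaland: 1/√f = -1.8 log₁₀[(0.0102/3.7)^1.11 + 6.9/2.466e+05] = -1.8 log₁₀[0.00144 + 2.8e-05] = 5.098, so f = 0.03848.
Darcy-Weisbach: ΔP = f(L/D)(ρV²/2) = 0.03848·(2062/0.188)·(1029·1.156²/2) = 0.03848·1.097e+04·687.5 = 2.902e+05 Pa.

ΔP ≈ 290200 Pa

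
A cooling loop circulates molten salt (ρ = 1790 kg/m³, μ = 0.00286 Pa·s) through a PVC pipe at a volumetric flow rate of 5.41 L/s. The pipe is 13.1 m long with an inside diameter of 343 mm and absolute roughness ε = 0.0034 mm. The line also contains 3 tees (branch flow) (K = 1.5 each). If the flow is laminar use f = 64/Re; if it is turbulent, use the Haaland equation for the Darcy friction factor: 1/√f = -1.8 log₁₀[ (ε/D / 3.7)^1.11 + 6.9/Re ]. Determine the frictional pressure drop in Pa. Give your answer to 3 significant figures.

Q = 5.41 L/s = 5.41/1000 = 0.00541 m³/s.
Cross-sectional area A = πD²/4 = π(0.343)²/4 = 0.0924 m²; mean velocity V = Q/A = 0.00541/0.0924 = 0.05855 m/s.
Reynolds number Re = ρVD/μ = 1790 · 0.05855 · 0.343 / 0.00286 = 1.257e+04.
Re > 4000 → turbulent. Relative roughness ε/D = 3.4e-06/0.343 = 9.91e-06. Haaland: 1/√f = -1.8 log₁₀[(9.91e-06/3.7)^1.11 + 6.9/1.257e+04] = -1.8 log₁₀[6.53e-07 + 0.000549] = 5.868, so f = 0.02904.
Total minor-loss coefficient ΣK = 3·1.5 = 4.5.
ΔP = [f·L/D + ΣK]·(ρV²/2) = [0.02904·13.1/0.343 + 4.5]·(1790·0.05855²/2) = [1.109 + 4.5]·3.068 = 17.21 Pa.

ΔP ≈ 17.2 Pa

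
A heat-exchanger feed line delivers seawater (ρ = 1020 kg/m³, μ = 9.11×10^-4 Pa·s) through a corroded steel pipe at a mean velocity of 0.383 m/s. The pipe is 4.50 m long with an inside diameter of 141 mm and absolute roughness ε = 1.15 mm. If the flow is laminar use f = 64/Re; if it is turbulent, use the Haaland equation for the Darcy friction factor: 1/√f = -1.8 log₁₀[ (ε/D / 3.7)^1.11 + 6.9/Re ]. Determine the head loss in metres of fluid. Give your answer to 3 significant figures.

Reynolds number Re = ρVD/μ = 1020 · 0.383 · 0.141 / 0.000911 = 6.046e+04.
Re > 4000 → turbulent. Relative roughness ε/D = 0.00115/0.141 = 0.00816. Haaland: 1/√f = -1.8 log₁₀[(0.00816/3.7)^1.11 + 6.9/6.046e+04] = -1.8 log₁₀[0.00112 + 0.000114] = 5.233, so f = 0.03652.
Darcy-Weisbach: ΔP = f(L/D)(ρV²/2) = 0.03652·(4.5/0.141)·(1020·0.383²/2) = 0.03652·31.91·74.81 = 87.2 Pa.
Head loss h_f = ΔP/(ρg) = 87.2/(1020·9.81) = 0.00871 m.

h_f ≈ 0.00871 m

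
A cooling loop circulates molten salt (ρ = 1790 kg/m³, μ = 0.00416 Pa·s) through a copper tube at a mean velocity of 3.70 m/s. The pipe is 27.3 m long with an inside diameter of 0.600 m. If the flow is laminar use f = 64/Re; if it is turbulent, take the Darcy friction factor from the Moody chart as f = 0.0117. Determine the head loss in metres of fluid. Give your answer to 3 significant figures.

h_f ≈ 0.371 m

Reynolds number Re = ρVD/μ = 1790 · 3.7 · 0.6 / 0.00416 = 9.552e+05.
Re > 4000 → turbulent; use the Moody-chart value f = 0.0117.
Darcy-Weisbach: ΔP = f(L/D)(ρV²/2) = 0.0117·(27.3/0.6)·(1790·3.7²/2) = 0.0117·45.5·1.225e+04 = 6523 Pa.
Head loss h_f = ΔP/(ρg) = 6523/(1790·9.81) = 0.371 m.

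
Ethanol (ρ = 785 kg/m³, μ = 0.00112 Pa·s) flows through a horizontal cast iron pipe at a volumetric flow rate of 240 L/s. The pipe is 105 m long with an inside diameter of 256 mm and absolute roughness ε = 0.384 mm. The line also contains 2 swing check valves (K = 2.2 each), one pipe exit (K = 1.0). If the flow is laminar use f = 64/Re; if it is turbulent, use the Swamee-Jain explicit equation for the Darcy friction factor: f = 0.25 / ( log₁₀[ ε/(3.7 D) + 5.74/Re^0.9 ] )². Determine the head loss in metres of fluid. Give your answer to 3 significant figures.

h_f ≈ 16.0 m

Q = 240 L/s = 240/1000 = 0.24 m³/s.
Cross-sectional area A = πD²/4 = π(0.256)²/4 = 0.05147 m²; mean velocity V = Q/A = 0.24/0.05147 = 4.663 m/s.
Reynolds number Re = ρVD/μ = 785 · 4.663 · 0.256 / 0.00112 = 8.366e+05.
Re > 4000 → turbulent. Relative roughness ε/D = 0.000384/0.256 = 0.0015. Swamee-Jain: f = 0.25/(log₁₀[0.0015/3.7 + 5.74/8.366e+05^0.9])² = 0.25/(log₁₀[0.000405 + 2.68e-05])² = 0.25/(-3.364)² = 0.02209.
Total minor-loss coefficient ΣK = 2·2.2 + 1·1 = 5.4.
ΔP = [f·L/D + ΣK]·(ρV²/2) = [0.02209·105/0.256 + 5.4]·(785·4.663²/2) = [9.06 + 5.4]·8533 = 1.234e+05 Pa.
Head loss h_f = ΔP/(ρg) = 1.234e+05/(785·9.81) = 16.0 m.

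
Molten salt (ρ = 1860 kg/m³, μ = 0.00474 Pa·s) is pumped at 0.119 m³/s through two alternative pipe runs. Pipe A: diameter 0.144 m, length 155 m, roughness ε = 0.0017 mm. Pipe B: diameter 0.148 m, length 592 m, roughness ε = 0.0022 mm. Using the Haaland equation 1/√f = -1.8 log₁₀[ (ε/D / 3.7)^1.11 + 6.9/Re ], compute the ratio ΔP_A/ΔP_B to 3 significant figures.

ΔP_A/ΔP_B ≈ 0.298

Pipe A: V = Q/A = 0.119/0.01629 = 7.307 m/s; Re = 4.129e+05; ε/D = 1.18e-05; Haaland → f = 0.01364; ΔP_A = f(L/D)(ρV²/2) = 7.29e+05 Pa.
Pipe B: V = Q/A = 0.119/0.0172 = 6.917 m/s; Re = 4.017e+05; ε/D = 1.49e-05; Haaland → f = 0.01374; ΔP_B = f(L/D)(ρV²/2) = 2.445e+06 Pa.
ΔP_A/ΔP_B = 7.29e+05/2.445e+06 = 0.298.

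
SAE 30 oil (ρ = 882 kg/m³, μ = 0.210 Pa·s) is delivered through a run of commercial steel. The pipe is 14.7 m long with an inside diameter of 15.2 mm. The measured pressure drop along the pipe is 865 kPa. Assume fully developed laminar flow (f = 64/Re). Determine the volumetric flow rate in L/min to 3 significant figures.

Q ≈ 22.0 L/min

For laminar flow, f = 64/Re with Re = ρVD/μ, so Darcy-Weisbach reduces to ΔP = 32μLV/D². Solving for V: V = ΔP·D²/(32μL) = 8.65e+05·(0.0152)²/(32·0.21·14.7) = 2.023 m/s.
Check: Re = ρVD/μ = 882·2.023·0.0152/0.21 = 129.2 < 2300, so the laminar assumption holds.
Q = V·A = 2.023·(π/4·0.0152²) = 0.0003671 m³/s = 22.0 L/min.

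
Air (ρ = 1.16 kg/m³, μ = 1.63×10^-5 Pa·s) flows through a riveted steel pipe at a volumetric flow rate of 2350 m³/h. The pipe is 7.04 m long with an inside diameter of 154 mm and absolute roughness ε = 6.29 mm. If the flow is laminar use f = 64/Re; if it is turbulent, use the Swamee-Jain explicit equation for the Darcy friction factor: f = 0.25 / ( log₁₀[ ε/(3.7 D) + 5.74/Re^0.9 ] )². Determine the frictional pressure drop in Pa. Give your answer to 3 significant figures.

Q = 2350 m³/h = 2350/3600 = 0.6528 m³/s.
Cross-sectional area A = πD²/4 = π(0.154)²/4 = 0.01863 m²; mean velocity V = Q/A = 0.6528/0.01863 = 35.05 m/s.
Reynolds number Re = ρVD/μ = 1.16 · 35.05 · 0.154 / 1.63e-05 = 3.841e+05.
Re > 4000 → turbulent. Relative roughness ε/D = 0.00629/0.154 = 0.0408. Swamee-Jain: f = 0.25/(log₁₀[0.0408/3.7 + 5.74/3.841e+05^0.9])² = 0.25/(log₁₀[0.011 + 5.41e-05])² = 0.25/(-1.955)² = 0.06541.
Darcy-Weisbach: ΔP = f(L/D)(ρV²/2) = 0.06541·(7.04/0.154)·(1.16·35.05²/2) = 0.06541·45.71·712.4 = 2130 Pa.

ΔP ≈ 2130 Pa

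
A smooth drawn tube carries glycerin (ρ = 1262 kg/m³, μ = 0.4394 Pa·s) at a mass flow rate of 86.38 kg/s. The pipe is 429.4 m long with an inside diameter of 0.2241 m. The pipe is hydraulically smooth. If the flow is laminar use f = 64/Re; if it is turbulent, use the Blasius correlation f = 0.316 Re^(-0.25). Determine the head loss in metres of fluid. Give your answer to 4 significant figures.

h_f ≈ 16.85 m

A = πD²/4 = π(0.2241)²/4 = 0.03944 m²; mean velocity V = ṁ/(ρA) = 86.38/(1262 · 0.03944) = 1.735 m/s.
Reynolds number Re = ρVD/μ = 1262 · 1.735 · 0.2241 / 0.439 = 1117.
Re < 2300 → laminar flow, so f = 64/Re = 64/1117 = 0.0573 (the turbulent correlation is not needed).
Darcy-Weisbach: ΔP = f(L/D)(ρV²/2) = 0.0573·(429.4/0.2241)·(1262·1.735²/2) = 0.0573·1916·1900 = 2.086e+05 Pa.
Head loss h_f = ΔP/(ρg) = 2.086e+05/(1262·9.81) = 16.85 m.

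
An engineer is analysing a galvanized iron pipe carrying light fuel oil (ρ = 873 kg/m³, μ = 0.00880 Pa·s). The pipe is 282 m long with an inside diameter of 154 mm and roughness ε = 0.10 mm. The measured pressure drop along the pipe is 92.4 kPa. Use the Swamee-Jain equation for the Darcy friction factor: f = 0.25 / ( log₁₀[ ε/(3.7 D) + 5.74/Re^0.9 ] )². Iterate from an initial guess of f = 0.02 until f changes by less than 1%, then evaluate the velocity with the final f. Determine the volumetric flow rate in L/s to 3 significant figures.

Q ≈ 40.2 L/s

Rearranging Darcy-Weisbach: V = √(2·ΔP·D/(f·L·ρ)). With ε/D = 0.0001/0.154 = 0.000649, iterate starting from f = 0.02:
  f = 0.02 → V = √(2·9.24e+04·0.154/(0.02·282·873)) = 2.404 m/s; Re = ρVD/μ = 3.673e+04; f → 0.02433
  f = 0.02433 → V = 2.18 m/s; Re = 3.33e+04; f → 0.02475
  f = 0.02475 → V = 2.161 m/s; Re = 3.302e+04; f → 0.02479
Converged (Δf/f < 1%). With the final f = 0.02479: V = √(2·9.24e+04·0.154/(0.02479·282·873)) = 2.159 m/s.
Q = V·A = 2.159·(π/4·0.154²) = 0.04022 m³/s = 40.2 L/s.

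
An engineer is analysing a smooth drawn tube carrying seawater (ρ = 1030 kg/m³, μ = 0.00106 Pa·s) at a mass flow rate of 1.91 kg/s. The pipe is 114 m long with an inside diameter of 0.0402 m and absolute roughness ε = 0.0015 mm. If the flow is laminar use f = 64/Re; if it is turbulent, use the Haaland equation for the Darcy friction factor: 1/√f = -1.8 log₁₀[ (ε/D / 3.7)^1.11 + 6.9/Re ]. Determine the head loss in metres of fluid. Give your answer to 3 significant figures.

h_f ≈ 6.24 m

A = πD²/4 = π(0.0402)²/4 = 0.001269 m²; mean velocity V = ṁ/(ρA) = 1.91/(1030 · 0.001269) = 1.461 m/s.
Reynolds number Re = ρVD/μ = 1030 · 1.461 · 0.0402 / 0.00106 = 5.707e+04.
Re > 4000 → turbulent. Relative roughness ε/D = 1.5e-06/0.0402 = 3.73e-05. Haaland: 1/√f = -1.8 log₁₀[(3.73e-05/3.7)^1.11 + 6.9/5.707e+04] = -1.8 log₁₀[2.84e-06 + 0.000121] = 7.033, so f = 0.02021.
Darcy-Weisbach: ΔP = f(L/D)(ρV²/2) = 0.02021·(114/0.0402)·(1030·1.461²/2) = 0.02021·2836·1099 = 6.302e+04 Pa.
Head loss h_f = ΔP/(ρg) = 6.302e+04/(1030·9.81) = 6.24 m.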